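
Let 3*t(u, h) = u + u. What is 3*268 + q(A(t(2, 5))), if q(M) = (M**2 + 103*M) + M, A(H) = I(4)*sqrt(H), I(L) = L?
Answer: 2476/3 + 832*sqrt(3)/3 ≈ 1305.7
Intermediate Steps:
t(u, h) = 2*u/3 (t(u, h) = (u + u)/3 = (2*u)/3 = 2*u/3)
A(H) = 4*sqrt(H)
q(M) = M**2 + 104*M
3*268 + q(A(t(2, 5))) = 3*268 + (4*sqrt((2/3)*2))*(104 + 4*sqrt((2/3)*2)) = 804 + (4*sqrt(4/3))*(104 + 4*sqrt(4/3)) = 804 + (4*(2*sqrt(3)/3))*(104 + 4*(2*sqrt(3)/3)) = 804 + (8*sqrt(3)/3)*(104 + 8*sqrt(3)/3) = 804 + 8*sqrt(3)*(104 + 8*sqrt(3)/3)/3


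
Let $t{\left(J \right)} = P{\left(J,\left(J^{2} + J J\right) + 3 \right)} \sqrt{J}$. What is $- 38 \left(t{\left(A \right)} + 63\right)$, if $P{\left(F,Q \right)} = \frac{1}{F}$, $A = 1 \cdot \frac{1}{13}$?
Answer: $-2394 - 38 \sqrt{13} \approx -2531.0$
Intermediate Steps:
$A = \frac{1}{13}$ ($A = 1 \cdot \frac{1}{13} = \frac{1}{13} \approx 0.076923$)
$t{\left(J \right)} = \frac{1}{\sqrt{J}}$ ($t{\left(J \right)} = \frac{\sqrt{J}}{J} = \frac{1}{\sqrt{J}}$)
$- 38 \left(t{\left(A \right)} + 63\right) = - 38 \left(\frac{1}{\sqrt{\frac{1}{13}}} + 63\right) = - 38 \left(\sqrt{13} + 63\right) = - 38 \left(63 + \sqrt{13}\right) = -2394 - 38 \sqrt{13}$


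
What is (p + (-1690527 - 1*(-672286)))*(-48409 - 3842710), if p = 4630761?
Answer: -14056745209880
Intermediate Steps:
(p + (-1690527 - 1*(-672286)))*(-48409 - 3842710) = (4630761 + (-1690527 - 1*(-672286)))*(-48409 - 3842710) = (4630761 + (-1690527 + 672286))*(-3891119) = (4630761 - 1018241)*(-3891119) = 3612520*(-3891119) = -14056745209880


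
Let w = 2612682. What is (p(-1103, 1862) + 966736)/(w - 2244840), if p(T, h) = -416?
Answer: 483160/183921 ≈ 2.6270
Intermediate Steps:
(p(-1103, 1862) + 966736)/(w - 2244840) = (-416 + 966736)/(2612682 - 2244840) = 966320/367842 = 966320*(1/367842) = 483160/183921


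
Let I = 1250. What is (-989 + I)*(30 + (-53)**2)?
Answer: 740979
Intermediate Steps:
(-989 + I)*(30 + (-53)**2) = (-989 + 1250)*(30 + (-53)**2) = 261*(30 + 2809) = 261*2839 = 740979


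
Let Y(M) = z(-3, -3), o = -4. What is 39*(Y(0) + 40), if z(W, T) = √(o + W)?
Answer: 1560 + 39*I*√7 ≈ 1560.0 + 103.18*I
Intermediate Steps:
z(W, T) = √(-4 + W)
Y(M) = I*√7 (Y(M) = √(-4 - 3) = √(-7) = I*√7)
39*(Y(0) + 40) = 39*(I*√7 + 40) = 39*(40 + I*√7) = 1560 + 39*I*√7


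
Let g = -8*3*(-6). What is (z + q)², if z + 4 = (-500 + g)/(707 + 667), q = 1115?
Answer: 582289560241/471969 ≈ 1.2337e+6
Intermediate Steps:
g = 144 (g = -24*(-6) = 144)
z = -2926/687 (z = -4 + (-500 + 144)/(707 + 667) = -4 - 356/1374 = -4 - 356*1/1374 = -4 - 178/687 = -2926/687 ≈ -4.2591)
(z + q)² = (-2926/687 + 1115)² = (763079/687)² = 582289560241/471969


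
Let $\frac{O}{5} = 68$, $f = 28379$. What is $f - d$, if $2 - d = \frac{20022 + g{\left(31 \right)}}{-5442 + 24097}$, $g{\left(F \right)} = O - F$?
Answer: $\frac{529393266}{18655} \approx 28378.0$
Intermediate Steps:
$O = 340$ ($O = 5 \cdot 68 = 340$)
$g{\left(F \right)} = 340 - F$
$d = \frac{16979}{18655}$ ($d = 2 - \frac{20022 + \left(340 - 31\right)}{-5442 + 24097} = 2 - \frac{20022 + \left(340 - 31\right)}{18655} = 2 - \left(20022 + 309\right) \frac{1}{18655} = 2 - 20331 \cdot \frac{1}{18655} = 2 - \frac{20331}{18655} = \frac{16979}{18655} \approx 0.91016$)
$f - d = 28379 - \frac{16979}{18655} = \frac{529393266}{18655}$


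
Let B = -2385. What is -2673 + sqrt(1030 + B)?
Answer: -2673 + I*sqrt(1355) ≈ -2673.0 + 36.81*I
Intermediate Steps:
-2673 + sqrt(1030 + B) = -2673 + sqrt(1030 - 2385) = -2673 + sqrt(-1355) = -2673 + I*sqrt(1355)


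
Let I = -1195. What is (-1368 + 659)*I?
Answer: 847255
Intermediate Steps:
(-1368 + 659)*I = (-1368 + 659)*(-1195) = -709*(-1195) = 847255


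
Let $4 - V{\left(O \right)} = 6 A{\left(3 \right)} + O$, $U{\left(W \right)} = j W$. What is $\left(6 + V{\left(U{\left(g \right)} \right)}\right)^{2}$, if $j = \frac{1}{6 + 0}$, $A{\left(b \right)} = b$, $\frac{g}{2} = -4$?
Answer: $\frac{400}{9} \approx 44.444$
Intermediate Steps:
$g = -8$ ($g = 2 \left(-4\right) = -8$)
$j = \frac{1}{6} \approx 0.16667$
$U{\left(W \right)} = \frac{W}{6}$
$V{\left(O \right)} = -14 - O$ ($V{\left(O \right)} = 4 - \left(6 \cdot 3 + O\right) = 4 - \left(18 + O\right) = -14 - O$)
$\left(6 + V{\left(U{\left(g \right)} \right)}\right)^{2} = \left(6 - \left(14 + \frac{1}{6} \left(-8\right)\right)\right)^{2} = \left(6 - \frac{38}{3}\right)^{2} = \left(- \frac{20}{3}\right)^{2} = \frac{400}{9}$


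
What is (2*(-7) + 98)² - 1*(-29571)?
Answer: 36627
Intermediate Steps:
(2*(-7) + 98)² - 1*(-29571) = (-14 + 98)² + 29571 = 84² + 29571 = 7056 + 29571 = 36627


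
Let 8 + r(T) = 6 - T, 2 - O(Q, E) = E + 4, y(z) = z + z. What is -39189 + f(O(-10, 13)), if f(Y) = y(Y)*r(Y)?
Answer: -39579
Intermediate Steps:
y(z) = 2*z
O(Q, E) = -2 - E (O(Q, E) = 2 - (E + 4) = 2 - (4 + E) = 2 + (-4 - E) = -2 - E)
r(T) = -2 - T (r(T) = -8 + (6 - T) = -2 - T)
f(Y) = 2*Y*(-2 - Y) (f(Y) = (2*Y)*(-2 - Y) = 2*Y*(-2 - Y))
-39189 + f(O(-10, 13)) = -39189 - 2*(-2 - 1*13)*(2 + (-2 - 1*13)) = -39189 - 2*(-2 - 13)*(2 + (-2 - 13)) = -39189 - 2*(-15)*(2 - 15) = -39189 - 2*(-15)*(-13) = -39189 - 390 = -39579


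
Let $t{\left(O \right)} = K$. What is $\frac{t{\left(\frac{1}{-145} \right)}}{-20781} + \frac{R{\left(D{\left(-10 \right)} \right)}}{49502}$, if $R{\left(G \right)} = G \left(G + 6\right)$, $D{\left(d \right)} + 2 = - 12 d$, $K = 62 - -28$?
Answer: $\frac{16645134}{57150059} \approx 0.29125$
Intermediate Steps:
$K = 90$ ($K = 62 + 28 = 90$)
$t{\left(O \right)} = 90$
$D{\left(d \right)} = -2 - 12 d$
$R{\left(G \right)} = G \left(6 + G\right)$
$\frac{t{\left(\frac{1}{-145} \right)}}{-20781} + \frac{R{\left(D{\left(-10 \right)} \right)}}{49502} = \frac{90}{-20781} + \frac{\left(-2 - -120\right) \left(6 - -118\right)}{49502} = 90 \left(- \frac{1}{20781}\right) + \left(-2 + 120\right) \left(6 + \left(-2 + 120\right)\right) \frac{1}{49502} = - \frac{10}{2309} + 118 \left(6 + 118\right) \frac{1}{49502} = - \frac{10}{2309} + 118 \cdot 124 \cdot \frac{1}{49502} = - \frac{10}{2309} + 14632 \cdot \frac{1}{49502} = - \frac{10}{2309} + \frac{7316}{24751} = \frac{16645134}{57150059}$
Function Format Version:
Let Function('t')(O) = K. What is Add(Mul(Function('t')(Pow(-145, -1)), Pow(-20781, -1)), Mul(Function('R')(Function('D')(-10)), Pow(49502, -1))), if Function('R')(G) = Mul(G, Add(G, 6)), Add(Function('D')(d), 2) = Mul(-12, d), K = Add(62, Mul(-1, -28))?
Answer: Rational(16645134, 57150059) ≈ 0.29125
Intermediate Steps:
K = 90 (K = Add(62, 28) = 90)
Function('t')(O) = 90
Function('D')(d) = Add(-2, Mul(-12, d))
Function('R')(G) = Mul(G, Add(6, G))
Add(Mul(Function('t')(Pow(-145, -1)), Pow(-20781, -1)), Mul(Function('R')(Function('D')(-10)), Pow(49502, -1))) = Add(Mul(90, Pow(-20781, -1)), Mul(Mul(Add(-2, Mul(-12, -10)), Add(6, Add(-2, Mul(-12, -10)))), Pow(49502, -1))) = Add(Mul(90, Rational(-1, 20781)), Mul(Mul(Add(-2, 120), Add(6, Add(-2, 120))), Rational(1, 49502))) = Add(Rational(-10, 2309), Mul(Mul(118, Add(6, 118)), Rational(1, 49502))) = Add(Rational(-10, 2309), Mul(Mul(118, 124), Rational(1, 49502))) = Add(Rational(-10, 2309), Mul(14632, Rational(1, 49502))) = Add(Rational(-10, 2309), Rational(7316, 24751)) = Rational(16645134, 57150059)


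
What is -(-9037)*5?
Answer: 45185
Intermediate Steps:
-(-9037)*5 = -1291*(-35) = 45185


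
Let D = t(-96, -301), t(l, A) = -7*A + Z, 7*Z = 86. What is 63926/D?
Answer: 447482/14835 ≈ 30.164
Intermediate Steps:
Z = 86/7 (Z = (⅐)*86 = 86/7 ≈ 12.286)
t(l, A) = 86/7 - 7*A (t(l, A) = -7*A + 86/7 = 86/7 - 7*A)
D = 14835/7 (D = 86/7 - 7*(-301) = 86/7 + 2107 = 14835/7 ≈ 2119.3)
63926/D = 63926/(14835/7) = 63926*(7/14835) = 447482/14835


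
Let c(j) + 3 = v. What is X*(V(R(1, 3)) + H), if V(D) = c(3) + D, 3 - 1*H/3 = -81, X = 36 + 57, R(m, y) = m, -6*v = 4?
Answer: 23188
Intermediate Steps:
v = -⅔ (v = -⅙*4 = -⅔ ≈ -0.66667)
c(j) = -11/3 (c(j) = -3 - ⅔ = -11/3)
X = 93
H = 252 (H = 9 - 3*(-81) = 9 + 243 = 252)
V(D) = -11/3 + D
X*(V(R(1, 3)) + H) = 93*((-11/3 + 1) + 252) = 93*(-8/3 + 252) = 93*(748/3) = 23188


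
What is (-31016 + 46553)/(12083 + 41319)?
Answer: 15537/53402 ≈ 0.29094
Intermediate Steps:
(-31016 + 46553)/(12083 + 41319) = 15537/53402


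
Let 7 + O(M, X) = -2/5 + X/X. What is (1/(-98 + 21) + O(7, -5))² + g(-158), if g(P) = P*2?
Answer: -40743139/148225 ≈ -274.87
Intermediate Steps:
O(M, X) = -32/5 (O(M, X) = -7 + (-2/5 + X/X) = -7 + (-2*⅕ + 1) = -7 + (-⅖ + 1) = -7 + ⅗ = -32/5)
g(P) = 2*P
(1/(-98 + 21) + O(7, -5))² + g(-158) = (1/(-98 + 21) - 32/5)² + 2*(-158) = (1/(-77) - 32/5)² - 316 = (-1/77 - 32/5)² - 316 = (-2469/385)² - 316 = 6095961/148225 - 316 = -40743139/148225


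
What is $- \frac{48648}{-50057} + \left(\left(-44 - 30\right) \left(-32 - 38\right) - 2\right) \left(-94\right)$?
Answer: $- \frac{24364295076}{50057} \approx -4.8673 \cdot 10^{5}$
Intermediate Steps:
$- \frac{48648}{-50057} + \left(\left(-44 - 30\right) \left(-32 - 38\right) - 2\right) \left(-94\right) = \left(-48648\right) \left(- \frac{1}{50057}\right) + \left(\left(-74\right) \left(-70\right) - 2\right) \left(-94\right) = \frac{48648}{50057} + \left(5180 - 2\right) \left(-94\right) = \frac{48648}{50057} + 5178 \left(-94\right) = \frac{48648}{50057} - 486732 = - \frac{24364295076}{50057}$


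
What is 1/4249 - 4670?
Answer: -19842829/4249 ≈ -4670.0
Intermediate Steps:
1/4249 - 4670 = -19842829/4249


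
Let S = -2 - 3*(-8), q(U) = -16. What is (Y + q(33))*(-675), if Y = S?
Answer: -4050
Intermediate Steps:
S = 22 (S = -2 + 24 = 22)
Y = 22
(Y + q(33))*(-675) = (22 - 16)*(-675) = 6*(-675) = -4050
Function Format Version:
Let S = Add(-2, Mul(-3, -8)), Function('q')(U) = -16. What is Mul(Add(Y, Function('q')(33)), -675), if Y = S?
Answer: -4050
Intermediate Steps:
S = 22 (S = Add(-2, 24) = 22)
Y = 22
Mul(Add(Y, Function('q')(33)), -675) = Mul(Add(22, -16), -675) = Mul(6, -675) = -4050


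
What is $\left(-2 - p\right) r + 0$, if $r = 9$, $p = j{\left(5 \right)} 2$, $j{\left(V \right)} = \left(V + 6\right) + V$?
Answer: $-306$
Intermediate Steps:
$j{\left(V \right)} = 6 + 2 V$ ($j{\left(V \right)} = \left(6 + V\right) + V = 6 + 2 V$)
$p = 32$ ($p = \left(6 + 2 \cdot 5\right) 2 = \left(6 + 10\right) 2 = 16 \cdot 2 = 32$)
$\left(-2 - p\right) r + 0 = \left(-2 - 32\right) 9 + 0 = \left(-34\right) 9 + 0 = -306 + 0 = -306$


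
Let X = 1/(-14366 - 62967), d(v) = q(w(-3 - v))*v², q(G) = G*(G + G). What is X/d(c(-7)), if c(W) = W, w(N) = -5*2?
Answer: -1/757863400 ≈ -1.3195e-9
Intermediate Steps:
w(N) = -10
q(G) = 2*G² (q(G) = G*(2*G) = 2*G²)
d(v) = 200*v² (d(v) = (2*(-10)²)*v² = (2*100)*v² = 200*v²)
X = -1/77333 (X = 1/(-77333) = -1/77333 ≈ -1.2931e-5)
X/d(c(-7)) = -1/(77333*(200*(-7)²)) = -1/(77333*(200*49)) = -1/77333/9800 = -1/77333*1/9800 = -1/757863400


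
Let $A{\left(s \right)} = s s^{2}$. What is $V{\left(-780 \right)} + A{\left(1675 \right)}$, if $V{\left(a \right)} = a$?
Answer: $4699421095$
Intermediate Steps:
$A{\left(s \right)} = s^{3}$
$V{\left(-780 \right)} + A{\left(1675 \right)} = -780 + 1675^{3} = -780 + 4699421875 = 4699421095$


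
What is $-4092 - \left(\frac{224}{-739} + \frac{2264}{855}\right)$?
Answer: $- \frac{2586991316}{631845} \approx -4094.3$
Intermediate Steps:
$-4092 - \left(\frac{224}{-739} + \frac{2264}{855}\right) = -4092 - \left(224 \left(- \frac{1}{739}\right) + 2264 \cdot \frac{1}{855}\right) = -4092 - \left(- \frac{224}{739} + \frac{2264}{855}\right) = -4092 - \frac{1481576}{631845} = - \frac{2586991316}{631845}$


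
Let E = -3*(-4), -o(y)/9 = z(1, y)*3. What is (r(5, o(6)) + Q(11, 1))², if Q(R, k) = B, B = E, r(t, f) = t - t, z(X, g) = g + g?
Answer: 144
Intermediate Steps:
z(X, g) = 2*g
o(y) = -54*y (o(y) = -9*2*y*3 = -54*y)
r(t, f) = 0
E = 12
B = 12
Q(R, k) = 12
(r(5, o(6)) + Q(11, 1))² = (0 + 12)² = 12² = 144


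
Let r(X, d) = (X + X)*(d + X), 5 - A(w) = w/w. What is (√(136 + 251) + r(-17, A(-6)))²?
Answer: 195751 + 2652*√43 ≈ 2.1314e+5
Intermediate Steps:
A(w) = 4 (A(w) = 5 - w/w = 5 - 1*1 = 5 - 1 = 4)
r(X, d) = 2*X*(X + d) (r(X, d) = (2*X)*(X + d) = 2*X*(X + d))
(√(136 + 251) + r(-17, A(-6)))² = (√(136 + 251) + 2*(-17)*(-17 + 4))² = (√387 + 2*(-17)*(-13))² = (3*√43 + 442)² = (442 + 3*√43)²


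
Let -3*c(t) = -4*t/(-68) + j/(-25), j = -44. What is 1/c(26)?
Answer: -425/466 ≈ -0.91202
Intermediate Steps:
c(t) = -44/75 - t/51 (c(t) = -(-4*t/(-68) - 44/(-25))/3 = -(-4*t*(-1/68) - 44*(-1/25))/3 = -(t/17 + 44/25)/3 = -(44/25 + t/17)/3 = -44/75 - t/51)
1/c(26) = 1/(-44/75 - 1/51*26) = 1/(-44/75 - 26/51) = 1/(-466/425) = -425/466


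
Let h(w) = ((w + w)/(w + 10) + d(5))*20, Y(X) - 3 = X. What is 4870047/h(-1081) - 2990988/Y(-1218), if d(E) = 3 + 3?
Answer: 152243417963/4637520 ≈ 32829.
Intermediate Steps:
Y(X) = 3 + X
d(E) = 6
h(w) = 120 + 40*w/(10 + w) (h(w) = ((w + w)/(w + 10) + 6)*20 = ((2*w)/(10 + w) + 6)*20 = (2*w/(10 + w) + 6)*20 = (6 + 2*w/(10 + w))*20 = 120 + 40*w/(10 + w))
4870047/h(-1081) - 2990988/Y(-1218) = 4870047/((80*(15 + 2*(-1081))/(10 - 1081))) - 2990988/(3 - 1218) = 4870047/((80*(15 - 2162)/(-1071))) - 2990988/(-1215) = 4870047/((80*(-1/1071)*(-2147))) - 2990988*(-1/1215) = 4870047/(171760/1071) + 332332/135 = 4870047*(1071/171760) + 332332/135 = 5215820337/171760 + 332332/135 = 152243417963/4637520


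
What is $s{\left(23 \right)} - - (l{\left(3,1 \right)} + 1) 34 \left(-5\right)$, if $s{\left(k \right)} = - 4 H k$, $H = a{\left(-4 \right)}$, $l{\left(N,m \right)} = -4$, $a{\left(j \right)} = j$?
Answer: $878$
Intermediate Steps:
$H = -4$
$s{\left(k \right)} = 16 k$ ($s{\left(k \right)} = \left(-4\right) \left(-4\right) k = 16 k$)
$s{\left(23 \right)} - - (l{\left(3,1 \right)} + 1) 34 \left(-5\right) = 16 \cdot 23 - - (-4 + 1) 34 \left(-5\right) = 368 - \left(-1\right) \left(-3\right) 34 \left(-5\right) = 368 - 3 \cdot 34 \left(-5\right) = 368 - 102 \left(-5\right) = 368 - -510 = 368 + 510 = 878$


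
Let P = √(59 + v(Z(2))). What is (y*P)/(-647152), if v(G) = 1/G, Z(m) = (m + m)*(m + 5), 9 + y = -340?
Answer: 349*√11571/9060128 ≈ 0.0041436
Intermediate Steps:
y = -349 (y = -9 - 340 = -349)
Z(m) = 2*m*(5 + m) (Z(m) = (2*m)*(5 + m) = 2*m*(5 + m))
P = √11571/14 (P = √(59 + 1/(2*2*(5 + 2))) = √(59 + 1/(2*2*7)) = √(59 + 1/28) = √(1653/28) = √11571/14 ≈ 7.6835)
(y*P)/(-647152) = -349*√11571/14/(-647152) = -349*√11571/14*(-1/647152) = 349*√11571/9060128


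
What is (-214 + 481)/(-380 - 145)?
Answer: -89/175 ≈ -0.50857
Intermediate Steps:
(-214 + 481)/(-380 - 145) = 267/(-525) = 267*(-1/525) = -89/175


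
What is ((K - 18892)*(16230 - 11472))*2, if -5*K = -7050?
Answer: -166358712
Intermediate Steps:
K = 1410 (K = -⅕*(-7050) = 1410)
((K - 18892)*(16230 - 11472))*2 = ((1410 - 18892)*(16230 - 11472))*2 = -17482*4758*2 = -83179356*2 = -166358712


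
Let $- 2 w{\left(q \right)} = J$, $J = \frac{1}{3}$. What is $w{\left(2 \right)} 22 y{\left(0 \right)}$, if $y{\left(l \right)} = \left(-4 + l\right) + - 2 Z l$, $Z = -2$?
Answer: $\frac{44}{3} \approx 14.667$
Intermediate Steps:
$J = \frac{1}{3} \approx 0.33333$
$y{\left(l \right)} = -4 + 5 l$ ($y{\left(l \right)} = \left(-4 + l\right) + \left(-2\right) \left(-2\right) l = \left(-4 + l\right) + 4 l = -4 + 5 l$)
$w{\left(q \right)} = - \frac{1}{6}$ ($w{\left(q \right)} = \left(- \frac{1}{2}\right) \frac{1}{3} = - \frac{1}{6}$)
$w{\left(2 \right)} 22 y{\left(0 \right)} = \left(- \frac{1}{6}\right) 22 \left(-4 + 5 \cdot 0\right) = - \frac{11 \left(-4 + 0\right)}{3} = \left(- \frac{11}{3}\right) \left(-4\right) = \frac{44}{3}$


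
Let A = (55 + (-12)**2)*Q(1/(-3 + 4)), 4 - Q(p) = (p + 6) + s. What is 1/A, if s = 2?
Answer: -1/995 ≈ -0.0010050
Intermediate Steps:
Q(p) = -4 - p (Q(p) = 4 - ((p + 6) + 2) = 4 - ((6 + p) + 2) = 4 - (8 + p) = 4 + (-8 - p) = -4 - p)
A = -995 (A = (55 + (-12)**2)*(-4 - 1/(-3 + 4)) = (55 + 144)*(-4 - 1/1) = 199*(-4 - 1*1) = 199*(-4 - 1) = 199*(-5) = -995)
1/A = 1/(-995) = -1/995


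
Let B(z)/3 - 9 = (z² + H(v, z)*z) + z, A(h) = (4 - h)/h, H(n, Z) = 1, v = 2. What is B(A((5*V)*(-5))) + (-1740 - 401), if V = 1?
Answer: -1323077/625 ≈ -2116.9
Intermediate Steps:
A(h) = (4 - h)/h
B(z) = 27 + 3*z² + 6*z (B(z) = 27 + 3*((z² + 1*z) + z) = 27 + 3*((z² + z) + z) = 27 + 3*((z + z²) + z) = 27 + 3*(z² + 2*z) = 27 + (3*z² + 6*z) = 27 + 3*z² + 6*z)
B(A((5*V)*(-5))) + (-1740 - 401) = (27 + 3*((4 - 5*1*(-5))/(((5*1)*(-5))))² + 6*((4 - 5*1*(-5))/(((5*1)*(-5))))) + (-1740 - 401) = (27 + 3*((4 - 5*(-5))/((5*(-5))))² + 6*((4 - 5*(-5))/((5*(-5))))) - 2141 = (27 + 3*((4 - 1*(-25))/(-25))² + 6*((4 - 1*(-25))/(-25))) - 2141 = (27 + 3*(-(4 + 25)/25)² + 6*(-(4 + 25)/25)) - 2141 = (27 + 3*(-1/25*29)² + 6*(-1/25*29)) - 2141 = (27 + 3*(-29/25)² + 6*(-29/25)) - 2141 = (27 + 3*(841/625) - 174/25) - 2141 = (27 + 2523/625 - 174/25) - 2141 = 15048/625 - 2141 = -1323077/625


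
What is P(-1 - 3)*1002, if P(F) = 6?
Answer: 6012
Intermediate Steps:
P(-1 - 3)*1002 = 6*1002 = 6012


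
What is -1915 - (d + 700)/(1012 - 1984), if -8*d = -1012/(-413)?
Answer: -512307311/267624 ≈ -1914.3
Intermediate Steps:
d = -253/826 (d = -(-253)/(2*(-413)) = -(-253)*(-1)/(2*413) = -1/8*1012/413 = -253/826 ≈ -0.30630)
-1915 - (d + 700)/(1012 - 1984) = -1915 - (-253/826 + 700)/(1012 - 1984) = -1915 - 577947/(826*(-972)) = -1915 - 577947*(-1)/(826*972) = -1915 - 1*(-192649/267624) = -1915 + 192649/267624 = -512307311/267624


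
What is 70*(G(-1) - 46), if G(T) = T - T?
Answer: -3220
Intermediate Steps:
G(T) = 0
70*(G(-1) - 46) = 70*(0 - 46) = 70*(-46) = -3220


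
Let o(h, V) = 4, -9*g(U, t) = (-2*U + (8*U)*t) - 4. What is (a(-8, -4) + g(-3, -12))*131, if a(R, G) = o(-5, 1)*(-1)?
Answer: -42706/9 ≈ -4745.1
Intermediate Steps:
g(U, t) = 4/9 + 2*U/9 - 8*U*t/9 (g(U, t) = -((-2*U + (8*U)*t) - 4)/9 = -((-2*U + 8*U*t) - 4)/9 = -(-4 - 2*U + 8*U*t)/9 = 4/9 + 2*U/9 - 8*U*t/9)
a(R, G) = -4 (a(R, G) = 4*(-1) = -4)
(a(-8, -4) + g(-3, -12))*131 = (-4 + (4/9 + (2/9)*(-3) - 8/9*(-3)*(-12)))*131 = (-4 + (4/9 - ⅔ - 32))*131 = (-4 - 290/9)*131 = -326/9*131 = -42706/9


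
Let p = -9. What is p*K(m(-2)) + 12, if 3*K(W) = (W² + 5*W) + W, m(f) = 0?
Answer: 12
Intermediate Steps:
K(W) = 2*W + W²/3 (K(W) = ((W² + 5*W) + W)/3 = (W² + 6*W)/3 = 2*W + W²/3)
p*K(m(-2)) + 12 = -3*0*(6 + 0) + 12 = -3*0*6 + 12 = -9*0 + 12 = 0 + 12 = 12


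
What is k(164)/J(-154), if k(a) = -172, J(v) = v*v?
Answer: -43/5929 ≈ -0.0072525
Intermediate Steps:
J(v) = v²
k(164)/J(-154) = -172/((-154)²) = -172/23716 = -172*1/23716 = -43/5929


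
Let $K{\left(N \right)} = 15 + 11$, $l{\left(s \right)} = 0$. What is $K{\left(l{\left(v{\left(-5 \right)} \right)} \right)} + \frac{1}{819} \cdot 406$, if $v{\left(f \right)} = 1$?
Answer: $\frac{3100}{117} \approx 26.496$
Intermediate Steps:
$K{\left(N \right)} = 26$
$K{\left(l{\left(v{\left(-5 \right)} \right)} \right)} + \frac{1}{819} \cdot 406 = 26 + \frac{1}{819} \cdot 406 = 26 + \frac{58}{117} = \frac{3100}{117}$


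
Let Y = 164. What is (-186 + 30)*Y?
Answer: -25584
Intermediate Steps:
(-186 + 30)*Y = (-186 + 30)*164 = -156*164 = -25584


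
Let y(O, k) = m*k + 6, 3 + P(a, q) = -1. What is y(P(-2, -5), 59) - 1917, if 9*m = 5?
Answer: -16904/9 ≈ -1878.2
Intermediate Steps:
m = 5/9 (m = (1/9)*5 = 5/9 ≈ 0.55556)
P(a, q) = -4 (P(a, q) = -3 - 1 = -4)
y(O, k) = 6 + 5*k/9 (y(O, k) = 5*k/9 + 6 = 6 + 5*k/9)
y(P(-2, -5), 59) - 1917 = (6 + (5/9)*59) - 1917 = (6 + 295/9) - 1917 = 349/9 - 1917 = -16904/9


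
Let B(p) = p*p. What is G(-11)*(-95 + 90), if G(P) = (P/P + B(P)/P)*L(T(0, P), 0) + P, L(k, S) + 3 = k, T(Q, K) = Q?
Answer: -95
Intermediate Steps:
B(p) = p**2
L(k, S) = -3 + k
G(P) = -3 - 2*P (G(P) = (P/P + P**2/P)*(-3 + 0) + P = (1 + P)*(-3) + P = (-3 - 3*P) + P = -3 - 2*P)
G(-11)*(-95 + 90) = (-3 - 2*(-11))*(-95 + 90) = (-3 + 22)*(-5) = 19*(-5) = -95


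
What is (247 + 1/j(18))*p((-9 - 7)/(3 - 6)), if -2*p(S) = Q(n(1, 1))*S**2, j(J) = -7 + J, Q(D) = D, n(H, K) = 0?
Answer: 0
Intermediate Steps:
p(S) = 0 (p(S) = -0*S**2 = -1/2*0 = 0)
(247 + 1/j(18))*p((-9 - 7)/(3 - 6)) = (247 + 1/(-7 + 18))*0 = (247 + 1/11)*0 = (2718/11)*0 = 0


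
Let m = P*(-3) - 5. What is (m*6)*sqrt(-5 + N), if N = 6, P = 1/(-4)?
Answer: -51/2 ≈ -25.500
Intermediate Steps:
P = -1/4 ≈ -0.25000
m = -17/4 (m = -1/4*(-3) - 5 = 3/4 - 5 = -17/4 ≈ -4.2500)
(m*6)*sqrt(-5 + N) = (-17/4*6)*sqrt(-5 + 6) = -51*sqrt(1)/2 = -51/2*1 = -51/2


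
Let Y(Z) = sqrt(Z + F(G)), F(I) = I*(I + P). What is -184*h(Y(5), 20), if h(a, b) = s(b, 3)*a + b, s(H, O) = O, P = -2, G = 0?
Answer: -3680 - 552*sqrt(5) ≈ -4914.3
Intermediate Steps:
F(I) = I*(-2 + I) (F(I) = I*(I - 2) = I*(-2 + I))
Y(Z) = sqrt(Z) (Y(Z) = sqrt(Z + 0*(-2 + 0)) = sqrt(Z + 0*(-2)) = sqrt(Z + 0) = sqrt(Z))
h(a, b) = b + 3*a (h(a, b) = 3*a + b = b + 3*a)
-184*h(Y(5), 20) = -184*(20 + 3*sqrt(5)) = -3680 - 552*sqrt(5)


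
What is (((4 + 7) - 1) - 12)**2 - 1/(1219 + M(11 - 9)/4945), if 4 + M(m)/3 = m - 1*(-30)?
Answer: 24107211/6028039 ≈ 3.9992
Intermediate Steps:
M(m) = 78 + 3*m (M(m) = -12 + 3*(m - 1*(-30)) = -12 + 3*(m + 30) = -12 + 3*(30 + m) = -12 + (90 + 3*m) = 78 + 3*m)
(((4 + 7) - 1) - 12)**2 - 1/(1219 + M(11 - 9)/4945) = (((4 + 7) - 1) - 12)**2 - 1/(1219 + (78 + 3*(11 - 9))/4945) = ((11 - 1) - 12)**2 - 1/(1219 + (78 + 3*2)*(1/4945)) = (10 - 12)**2 - 1/(1219 + (78 + 6)*(1/4945)) = (-2)**2 - 1/(1219 + 84*(1/4945)) = 4 - 1/(1219 + 84/4945) = 4 - 1/6028039/4945 = 4 - 1*4945/6028039 = 4 - 4945/6028039 = 24107211/6028039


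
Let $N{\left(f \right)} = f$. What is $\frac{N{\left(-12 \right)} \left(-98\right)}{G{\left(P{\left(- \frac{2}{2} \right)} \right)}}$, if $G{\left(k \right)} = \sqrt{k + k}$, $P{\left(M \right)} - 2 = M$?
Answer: $588 \sqrt{2} \approx 831.56$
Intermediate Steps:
$P{\left(M \right)} = 2 + M$
$G{\left(k \right)} = \sqrt{2} \sqrt{k}$ ($G{\left(k \right)} = \sqrt{2 k} = \sqrt{2} \sqrt{k}$)
$\frac{N{\left(-12 \right)} \left(-98\right)}{G{\left(P{\left(- \frac{2}{2} \right)} \right)}} = \frac{\left(-12\right) \left(-98\right)}{\sqrt{2} \sqrt{2 - \frac{2}{2}}} = \frac{1176}{\sqrt{2} \sqrt{2 - 1}} = \frac{1176}{\sqrt{2} \sqrt{1}} = \frac{1176}{\sqrt{2} \cdot 1} = \frac{1176}{\sqrt{2}} = 1176 \frac{\sqrt{2}}{2} = 588 \sqrt{2}$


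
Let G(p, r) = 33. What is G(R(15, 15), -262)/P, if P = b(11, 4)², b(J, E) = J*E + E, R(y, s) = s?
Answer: 11/768 ≈ 0.014323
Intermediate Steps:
b(J, E) = E + E*J (b(J, E) = E*J + E = E + E*J)
P = 2304 (P = (4*(1 + 11))² = (4*12)² = 48² = 2304)
G(R(15, 15), -262)/P = 33/2304 = 33*(1/2304) = 11/768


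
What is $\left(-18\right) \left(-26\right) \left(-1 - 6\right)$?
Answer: $-3276$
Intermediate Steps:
$\left(-18\right) \left(-26\right) \left(-1 - 6\right) = 468 \left(-1 - 6\right) = 468 \left(-7\right) = -3276$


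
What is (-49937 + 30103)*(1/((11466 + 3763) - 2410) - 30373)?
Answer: 7722397373324/12819 ≈ 6.0242e+8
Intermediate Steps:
(-49937 + 30103)*(1/((11466 + 3763) - 2410) - 30373) = -19834*(1/(15229 - 2410) - 30373) = -19834*(1/12819 - 30373) = -19834*(-389351486/12819) = 7722397373324/12819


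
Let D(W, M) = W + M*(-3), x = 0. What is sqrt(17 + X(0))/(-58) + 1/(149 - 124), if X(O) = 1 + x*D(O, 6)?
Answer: 1/25 - 3*sqrt(2)/58 ≈ -0.033149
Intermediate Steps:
D(W, M) = W - 3*M
X(O) = 1 (X(O) = 1 + 0*(O - 3*6) = 1 + 0*(O - 18) = 1 + 0*(-18 + O) = 1 + 0 = 1)
sqrt(17 + X(0))/(-58) + 1/(149 - 124) = sqrt(17 + 1)/(-58) + 1/(149 - 124) = sqrt(18)*(-1/58) + 1/25 = (3*sqrt(2))*(-1/58) + 1/25 = -3*sqrt(2)/58 + 1/25 = 1/25 - 3*sqrt(2)/58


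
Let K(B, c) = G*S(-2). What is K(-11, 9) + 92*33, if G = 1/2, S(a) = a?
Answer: 3035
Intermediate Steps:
G = 1/2 ≈ 0.50000
K(B, c) = -1 (K(B, c) = (1/2)*(-2) = -1)
K(-11, 9) + 92*33 = -1 + 92*33 = -1 + 3036 = 3035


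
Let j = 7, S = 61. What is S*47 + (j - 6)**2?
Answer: 2868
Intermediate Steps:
S*47 + (j - 6)**2 = 61*47 + (7 - 6)**2 = 2867 + 1**2 = 2867 + 1 = 2868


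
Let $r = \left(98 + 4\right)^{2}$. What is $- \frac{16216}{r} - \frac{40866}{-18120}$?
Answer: $\frac{5472331}{7855020} \approx 0.69667$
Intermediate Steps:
$r = 10404$ ($r = 102^{2} = 10404$)
$- \frac{16216}{r} - \frac{40866}{-18120} = - \frac{16216}{10404} - \frac{40866}{-18120} = \left(-16216\right) \frac{1}{10404} - - \frac{6811}{3020} = - \frac{4054}{2601} + \frac{6811}{3020} = \frac{5472331}{7855020}$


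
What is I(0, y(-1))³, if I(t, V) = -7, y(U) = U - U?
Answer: -343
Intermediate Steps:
y(U) = 0
I(0, y(-1))³ = (-7)³ = -343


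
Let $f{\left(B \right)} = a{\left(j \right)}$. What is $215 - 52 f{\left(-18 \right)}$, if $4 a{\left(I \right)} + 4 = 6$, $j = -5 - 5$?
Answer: $189$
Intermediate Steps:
$j = -10$
$a{\left(I \right)} = \frac{1}{2}$ ($a{\left(I \right)} = -1 + \frac{1}{4} \cdot 6 = -1 + \frac{3}{2} = \frac{1}{2}$)
$f{\left(B \right)} = \frac{1}{2}$
$215 - 52 f{\left(-18 \right)} = 215 - 26 = 189$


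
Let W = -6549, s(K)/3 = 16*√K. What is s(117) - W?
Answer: 6549 + 144*√13 ≈ 7068.2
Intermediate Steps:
s(K) = 48*√K (s(K) = 3*(16*√K) = 48*√K)
s(117) - W = 48*√117 - 1*(-6549) = 48*(3*√13) + 6549 = 144*√13 + 6549 = 6549 + 144*√13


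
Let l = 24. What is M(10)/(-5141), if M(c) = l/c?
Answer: -12/25705 ≈ -0.00046684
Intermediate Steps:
M(c) = 24/c
M(10)/(-5141) = (24/10)/(-5141) = (24*(1/10))*(-1/5141) = (12/5)*(-1/5141) = -12/25705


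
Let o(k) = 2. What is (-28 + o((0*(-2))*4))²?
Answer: 676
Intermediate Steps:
(-28 + o((0*(-2))*4))² = (-28 + 2)² = (-26)² = 676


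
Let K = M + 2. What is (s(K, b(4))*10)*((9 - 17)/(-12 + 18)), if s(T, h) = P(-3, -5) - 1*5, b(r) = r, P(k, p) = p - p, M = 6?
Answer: 200/3 ≈ 66.667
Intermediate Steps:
P(k, p) = 0
K = 8 (K = 6 + 2 = 8)
s(T, h) = -5 (s(T, h) = 0 - 1*5 = 0 - 5 = -5)
(s(K, b(4))*10)*((9 - 17)/(-12 + 18)) = (-5*10)*((9 - 17)/(-12 + 18)) = -(-400)/6 = -50*(-4/3) = 200/3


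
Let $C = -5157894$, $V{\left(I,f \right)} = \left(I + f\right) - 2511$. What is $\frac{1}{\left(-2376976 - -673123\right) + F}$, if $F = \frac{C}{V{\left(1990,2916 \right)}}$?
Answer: $- \frac{2395}{4085885829} \approx -5.8616 \cdot 10^{-7}$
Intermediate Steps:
$V{\left(I,f \right)} = -2511 + I + f$
$F = - \frac{5157894}{2395}$ ($F = - \frac{5157894}{-2511 + 1990 + 2916} = - \frac{5157894}{2395} \approx -2153.6$)
$\frac{1}{\left(-2376976 - -673123\right) + F} = \frac{1}{\left(-2376976 - -673123\right) - \frac{5157894}{2395}} = \frac{1}{\left(-2376976 + 673123\right) - \frac{5157894}{2395}} = \frac{1}{-1703853 - \frac{5157894}{2395}} = \frac{1}{- \frac{4085885829}{2395}} = - \frac{2395}{4085885829}$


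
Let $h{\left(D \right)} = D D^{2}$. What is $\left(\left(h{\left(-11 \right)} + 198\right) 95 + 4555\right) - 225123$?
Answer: $-328203$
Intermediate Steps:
$h{\left(D \right)} = D^{3}$
$\left(\left(h{\left(-11 \right)} + 198\right) 95 + 4555\right) - 225123 = \left(\left(\left(-11\right)^{3} + 198\right) 95 + 4555\right) - 225123 = \left(\left(-1331 + 198\right) 95 + 4555\right) - 225123 = \left(\left(-1133\right) 95 + 4555\right) - 225123 = \left(-107635 + 4555\right) - 225123 = -103080 - 225123 = -328203$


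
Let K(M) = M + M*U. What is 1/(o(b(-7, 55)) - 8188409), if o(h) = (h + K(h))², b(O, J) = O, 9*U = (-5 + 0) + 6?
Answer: -81/663243440 ≈ -1.2213e-7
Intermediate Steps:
U = ⅑ (U = ((-5 + 0) + 6)/9 = (-5 + 6)/9 = (⅑)*1 = ⅑ ≈ 0.11111)
K(M) = 10*M/9 (K(M) = M + M*(⅑) = M + M/9 = 10*M/9)
o(h) = 361*h²/81 (o(h) = (h + 10*h/9)² = (19*h/9)² = 361*h²/81)
1/(o(b(-7, 55)) - 8188409) = 1/((361/81)*(-7)² - 8188409) = 1/((361/81)*49 - 8188409) = 1/(17689/81 - 8188409) = 1/(-663243440/81) = -81/663243440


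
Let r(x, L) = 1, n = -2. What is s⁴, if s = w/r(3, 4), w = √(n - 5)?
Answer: 49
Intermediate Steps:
w = I*√7 (w = √(-2 - 5) = √(-7) = I*√7 ≈ 2.6458*I)
s = I*√7 (s = (I*√7)/1 = 1*(I*√7) = I*√7 ≈ 2.6458*I)
s⁴ = (I*√7)⁴ = 49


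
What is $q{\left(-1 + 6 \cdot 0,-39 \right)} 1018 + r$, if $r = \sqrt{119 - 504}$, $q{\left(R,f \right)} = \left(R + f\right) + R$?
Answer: $-41738 + i \sqrt{385} \approx -41738.0 + 19.621 i$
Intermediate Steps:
$q{\left(R,f \right)} = f + 2 R$
$r = i \sqrt{385}$ ($r = \sqrt{-385} = i \sqrt{385} \approx 19.621 i$)
$q{\left(-1 + 6 \cdot 0,-39 \right)} 1018 + r = \left(-39 + 2 \left(-1 + 6 \cdot 0\right)\right) 1018 + i \sqrt{385} = \left(-39 + 2 \left(-1 + 0\right)\right) 1018 + i \sqrt{385} = \left(-39 + 2 \left(-1\right)\right) 1018 + i \sqrt{385} = \left(-39 - 2\right) 1018 + i \sqrt{385} = \left(-41\right) 1018 + i \sqrt{385} = -41738 + i \sqrt{385}$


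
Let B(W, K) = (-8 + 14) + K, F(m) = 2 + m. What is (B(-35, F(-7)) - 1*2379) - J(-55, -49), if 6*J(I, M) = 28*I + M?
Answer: -12679/6 ≈ -2113.2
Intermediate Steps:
J(I, M) = M/6 + 14*I/3 (J(I, M) = (28*I + M)/6 = (M + 28*I)/6 = M/6 + 14*I/3)
B(W, K) = 6 + K
(B(-35, F(-7)) - 1*2379) - J(-55, -49) = ((6 + (2 - 7)) - 1*2379) - ((⅙)*(-49) + (14/3)*(-55)) = ((6 - 5) - 2379) - (-49/6 - 770/3) = (1 - 2379) - 1*(-1589/6) = -2378 + 1589/6 = -12679/6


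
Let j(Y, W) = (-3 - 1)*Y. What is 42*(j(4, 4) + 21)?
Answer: 210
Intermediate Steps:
j(Y, W) = -4*Y
42*(j(4, 4) + 21) = 42*(-4*4 + 21) = 42*(-16 + 21) = 42*5 = 210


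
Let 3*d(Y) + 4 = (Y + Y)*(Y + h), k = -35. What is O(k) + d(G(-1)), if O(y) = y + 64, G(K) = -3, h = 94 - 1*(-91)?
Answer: -1009/3 ≈ -336.33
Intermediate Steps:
h = 185 (h = 94 + 91 = 185)
d(Y) = -4/3 + 2*Y*(185 + Y)/3 (d(Y) = -4/3 + ((Y + Y)*(Y + 185))/3 = -4/3 + ((2*Y)*(185 + Y))/3 = -4/3 + (2*Y*(185 + Y))/3 = -4/3 + 2*Y*(185 + Y)/3)
O(y) = 64 + y
O(k) + d(G(-1)) = (64 - 35) + (-4/3 + (⅔)*(-3)² + (370/3)*(-3)) = 29 + (-4/3 + (⅔)*9 - 370) = 29 + (-4/3 + 6 - 370) = 29 - 1096/3 = -1009/3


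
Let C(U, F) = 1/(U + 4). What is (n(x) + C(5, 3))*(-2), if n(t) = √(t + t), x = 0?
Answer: -2/9 ≈ -0.22222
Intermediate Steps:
C(U, F) = 1/(4 + U)
n(t) = √2*√t (n(t) = √(2*t) = √2*√t)
(n(x) + C(5, 3))*(-2) = (√2*√0 + 1/(4 + 5))*(-2) = (√2*0 + 1/9)*(-2) = (0 + ⅑)*(-2) = (⅑)*(-2) = -2/9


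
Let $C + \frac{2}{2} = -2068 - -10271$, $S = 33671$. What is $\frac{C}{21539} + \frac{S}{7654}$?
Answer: $\frac{788017777}{164859506} \approx 4.7799$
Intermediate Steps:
$C = 8202$ ($C = -1 - -8203 = -1 + \left(-2068 + 10271\right) = -1 + 8203 = 8202$)
$\frac{C}{21539} + \frac{S}{7654} = \frac{8202}{21539} + \frac{33671}{7654} = \frac{788017777}{164859506}$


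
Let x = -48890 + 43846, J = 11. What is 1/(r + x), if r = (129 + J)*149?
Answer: 1/15816 ≈ 6.3227e-5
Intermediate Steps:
r = 20860 (r = (129 + 11)*149 = 140*149 = 20860)
x = -5044
1/(r + x) = 1/(20860 - 5044) = 1/15816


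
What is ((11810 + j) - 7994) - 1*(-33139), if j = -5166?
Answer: 31789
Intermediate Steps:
((11810 + j) - 7994) - 1*(-33139) = ((11810 - 5166) - 7994) - 1*(-33139) = (6644 - 7994) + 33139 = -1350 + 33139 = 31789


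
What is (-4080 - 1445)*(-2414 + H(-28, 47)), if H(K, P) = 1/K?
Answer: 373451325/28 ≈ 1.3338e+7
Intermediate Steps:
(-4080 - 1445)*(-2414 + H(-28, 47)) = (-4080 - 1445)*(-2414 + 1/(-28)) = -5525*(-2414 - 1/28) = -5525*(-67593/28) = 373451325/28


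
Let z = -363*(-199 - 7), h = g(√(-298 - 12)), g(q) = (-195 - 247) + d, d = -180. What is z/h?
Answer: -37389/311 ≈ -120.22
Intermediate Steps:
g(q) = -622 (g(q) = (-195 - 247) - 180 = -442 - 180 = -622)
h = -622
z = 74778 (z = -363*(-206) = 74778)
z/h = 74778/(-622) = 74778*(-1/622) = -37389/311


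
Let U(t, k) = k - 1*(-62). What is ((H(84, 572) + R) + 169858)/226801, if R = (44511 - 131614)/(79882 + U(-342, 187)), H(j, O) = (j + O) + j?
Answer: 13670101235/18173790931 ≈ 0.75219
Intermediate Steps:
U(t, k) = 62 + k (U(t, k) = k + 62 = 62 + k)
H(j, O) = O + 2*j (H(j, O) = (O + j) + j = O + 2*j)
R = -87103/80131 (R = (44511 - 131614)/(79882 + (62 + 187)) = -87103/(79882 + 249) = -87103/80131 ≈ -1.0870)
((H(84, 572) + R) + 169858)/226801 = (((572 + 2*84) - 87103/80131) + 169858)/226801 = (((572 + 168) - 87103/80131) + 169858)*(1/226801) = ((740 - 87103/80131) + 169858)*(1/226801) = (59209837/80131 + 169858)*(1/226801) = (13670101235/80131)*(1/226801) = 13670101235/18173790931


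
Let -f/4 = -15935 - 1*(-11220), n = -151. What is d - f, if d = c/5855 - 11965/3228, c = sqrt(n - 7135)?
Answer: -60892045/3228 + I*sqrt(7286)/5855 ≈ -18864.0 + 0.014579*I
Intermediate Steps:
c = I*sqrt(7286) (c = sqrt(-151 - 7135) = sqrt(-7286) = I*sqrt(7286) ≈ 85.358*I)
f = 18860 (f = -4*(-15935 - 1*(-11220)) = -4*(-15935 + 11220) = -4*(-4715) = 18860)
d = -11965/3228 + I*sqrt(7286)/5855 (d = (I*sqrt(7286))/5855 - 11965/3228 = (I*sqrt(7286))*(1/5855) - 11965*1/3228 = I*sqrt(7286)/5855 - 11965/3228 = -11965/3228 + I*sqrt(7286)/5855 ≈ -3.7066 + 0.014579*I)
d - f = (-11965/3228 + I*sqrt(7286)/5855) - 1*18860 = (-11965/3228 + I*sqrt(7286)/5855) - 18860 = -60892045/3228 + I*sqrt(7286)/5855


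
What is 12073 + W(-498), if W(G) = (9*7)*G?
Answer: -19301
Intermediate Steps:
W(G) = 63*G
12073 + W(-498) = 12073 + 63*(-498) = 12073 - 31374 = -19301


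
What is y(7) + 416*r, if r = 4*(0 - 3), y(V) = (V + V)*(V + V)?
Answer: -4796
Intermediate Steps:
y(V) = 4*V² (y(V) = (2*V)*(2*V) = 4*V²)
r = -12 (r = 4*(-3) = -12)
y(7) + 416*r = 4*7² + 416*(-12) = 4*49 - 4992 = 196 - 4992 = -4796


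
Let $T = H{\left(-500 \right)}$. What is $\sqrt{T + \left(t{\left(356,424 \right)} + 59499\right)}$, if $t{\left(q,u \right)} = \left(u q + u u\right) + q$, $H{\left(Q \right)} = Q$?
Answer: $5 \sqrt{15603} \approx 624.56$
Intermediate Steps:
$t{\left(q,u \right)} = q + u^{2} + q u$ ($t{\left(q,u \right)} = \left(q u + u^{2}\right) + q = \left(u^{2} + q u\right) + q = q + u^{2} + q u$)
$T = -500$
$\sqrt{T + \left(t{\left(356,424 \right)} + 59499\right)} = \sqrt{-500 + \left(\left(356 + 424^{2} + 356 \cdot 424\right) + 59499\right)} = \sqrt{-500 + \left(\left(356 + 179776 + 150944\right) + 59499\right)} = \sqrt{-500 + \left(331076 + 59499\right)} = \sqrt{-500 + 390575} = \sqrt{390075} = 5 \sqrt{15603}$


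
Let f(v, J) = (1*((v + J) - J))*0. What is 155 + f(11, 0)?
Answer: 155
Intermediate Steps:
f(v, J) = 0 (f(v, J) = (1*((J + v) - J))*0 = (1*v)*0 = v*0 = 0)
155 + f(11, 0) = 155 + 0 = 155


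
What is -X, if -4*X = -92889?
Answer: -92889/4 ≈ -23222.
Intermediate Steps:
X = 92889/4 (X = -¼*(-92889) = 92889/4 ≈ 23222.)
-X = -1*92889/4 = -92889/4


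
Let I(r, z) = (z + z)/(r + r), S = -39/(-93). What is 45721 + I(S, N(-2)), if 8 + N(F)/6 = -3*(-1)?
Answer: 593443/13 ≈ 45649.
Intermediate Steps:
N(F) = -30 (N(F) = -48 + 6*(-3*(-1)) = -48 + 6*3 = -48 + 18 = -30)
S = 13/31 (S = -39*(-1/93) = 13/31 ≈ 0.41935)
I(r, z) = z/r (I(r, z) = (2*z)/((2*r)) = (2*z)*(1/(2*r)) = z/r)
45721 + I(S, N(-2)) = 45721 - 30/13/31 = 45721 - 30*31/13 = 45721 - 930/13 = 593443/13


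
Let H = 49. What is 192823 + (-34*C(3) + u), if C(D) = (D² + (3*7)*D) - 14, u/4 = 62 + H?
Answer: 191295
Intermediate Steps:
u = 444 (u = 4*(62 + 49) = 4*111 = 444)
C(D) = -14 + D² + 21*D (C(D) = (D² + 21*D) - 14 = -14 + D² + 21*D)
192823 + (-34*C(3) + u) = 192823 + (-34*(-14 + 3² + 21*3) + 444) = 192823 + (-34*(-14 + 9 + 63) + 444) = 192823 + (-34*58 + 444) = 192823 + (-1972 + 444) = 192823 - 1528 = 191295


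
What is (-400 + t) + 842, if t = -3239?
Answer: -2797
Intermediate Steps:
(-400 + t) + 842 = (-400 - 3239) + 842 = -3639 + 842 = -2797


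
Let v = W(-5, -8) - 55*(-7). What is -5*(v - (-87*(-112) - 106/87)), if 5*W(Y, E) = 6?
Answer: 4070113/87 ≈ 46783.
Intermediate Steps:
W(Y, E) = 6/5 (W(Y, E) = (⅕)*6 = 6/5)
v = 1931/5 (v = 6/5 - 55*(-7) = 6/5 + 385 = 1931/5 ≈ 386.20)
-5*(v - (-87*(-112) - 106/87)) = -5*(1931/5 - (-87*(-112) - 106/87)) = -5*(1931/5 - (9744 - 106*1/87)) = -5*(1931/5 - (9744 - 106/87)) = -5*(1931/5 - 1*847622/87) = -5*(1931/5 - 847622/87) = -5*(-4070113/435) = 4070113/87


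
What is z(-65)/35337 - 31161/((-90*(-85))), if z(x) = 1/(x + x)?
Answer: -46780301/11484525 ≈ -4.0733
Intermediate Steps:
z(x) = 1/(2*x)
z(-65)/35337 - 31161/((-90*(-85))) = ((1/2)/(-65))/35337 - 31161/((-90*(-85))) = ((1/2)*(-1/65))*(1/35337) - 31161/7650 = -1/130*1/35337 - 31161*1/7650 = -1/4593810 - 611/150 = -46780301/11484525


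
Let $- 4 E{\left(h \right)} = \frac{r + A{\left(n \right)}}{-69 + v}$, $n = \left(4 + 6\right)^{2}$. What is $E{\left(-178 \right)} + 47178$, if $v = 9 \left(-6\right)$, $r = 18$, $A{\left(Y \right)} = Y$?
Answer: $\frac{11605847}{246} \approx 47178.0$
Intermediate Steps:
$n = 100$ ($n = 10^{2} = 100$)
$v = -54$
$E{\left(h \right)} = \frac{59}{246}$ ($E{\left(h \right)} = - \frac{\left(18 + 100\right) \frac{1}{-69 - 54}}{4} = - \frac{118 \frac{1}{-123}}{4} = - \frac{118 \left(- \frac{1}{123}\right)}{4} = \left(- \frac{1}{4}\right) \left(- \frac{118}{123}\right) = \frac{59}{246}$)
$E{\left(-178 \right)} + 47178 = \frac{59}{246} + 47178 = \frac{11605847}{246}$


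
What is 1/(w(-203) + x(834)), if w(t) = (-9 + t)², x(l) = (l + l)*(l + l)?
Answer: 1/2827168 ≈ 3.5371e-7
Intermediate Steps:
x(l) = 4*l² (x(l) = (2*l)*(2*l) = 4*l²)
1/(w(-203) + x(834)) = 1/((-9 - 203)² + 4*834²) = 1/((-212)² + 4*695556) = 1/(44944 + 2782224) = 1/2827168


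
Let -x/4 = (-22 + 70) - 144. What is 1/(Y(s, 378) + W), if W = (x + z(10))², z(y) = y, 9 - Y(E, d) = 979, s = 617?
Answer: 1/154266 ≈ 6.4823e-6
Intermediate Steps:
Y(E, d) = -970 (Y(E, d) = 9 - 1*979 = 9 - 979 = -970)
x = 384 (x = -4*((-22 + 70) - 144) = -4*(48 - 144) = -4*(-96) = 384)
W = 155236 (W = (384 + 10)² = 394² = 155236)
1/(Y(s, 378) + W) = 1/(-970 + 155236) = 1/154266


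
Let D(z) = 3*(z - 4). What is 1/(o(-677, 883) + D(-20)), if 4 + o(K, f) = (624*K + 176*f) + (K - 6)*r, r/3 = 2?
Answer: -1/271214 ≈ -3.6871e-6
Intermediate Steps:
r = 6 (r = 3*2 = 6)
D(z) = -12 + 3*z (D(z) = 3*(-4 + z) = -12 + 3*z)
o(K, f) = -40 + 176*f + 630*K (o(K, f) = -4 + ((624*K + 176*f) + (K - 6)*6) = -4 + ((176*f + 624*K) + (-6 + K)*6) = -4 + ((176*f + 624*K) + (-36 + 6*K)) = -4 + (-36 + 176*f + 630*K) = -40 + 176*f + 630*K)
1/(o(-677, 883) + D(-20)) = 1/((-40 + 176*883 + 630*(-677)) + (-12 + 3*(-20))) = 1/((-40 + 155408 - 426510) + (-12 - 60)) = 1/(-271142 - 72) = 1/(-271214) = -1/271214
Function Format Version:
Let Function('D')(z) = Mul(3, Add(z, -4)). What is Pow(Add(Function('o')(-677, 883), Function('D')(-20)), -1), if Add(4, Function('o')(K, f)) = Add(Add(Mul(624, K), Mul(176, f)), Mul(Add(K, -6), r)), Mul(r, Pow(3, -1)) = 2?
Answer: Rational(-1, 271214) ≈ -3.6871e-6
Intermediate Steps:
r = 6 (r = Mul(3, 2) = 6)
Function('D')(z) = Add(-12, Mul(3, z)) (Function('D')(z) = Mul(3, Add(-4, z)) = Add(-12, Mul(3, z)))
Function('o')(K, f) = Add(-40, Mul(176, f), Mul(630, K)) (Function('o')(K, f) = Add(-4, Add(Add(Mul(624, K), Mul(176, f)), Mul(Add(K, -6), 6))) = Add(-4, Add(Add(Mul(176, f), Mul(624, K)), Mul(Add(-6, K), 6))) = Add(-4, Add(Add(Mul(176, f), Mul(624, K)), Add(-36, Mul(6, K)))) = Add(-4, Add(-36, Mul(176, f), Mul(630, K))) = Add(-40, Mul(176, f), Mul(630, K)))
Pow(Add(Function('o')(-677, 883), Function('D')(-20)), -1) = Pow(Add(Add(-40, Mul(176, 883), Mul(630, -677)), Add(-12, Mul(3, -20))), -1) = Pow(Add(Add(-40, 155408, -426510), Add(-12, -60)), -1) = Pow(Add(-271142, -72), -1) = Pow(-271214, -1) = Rational(-1, 271214)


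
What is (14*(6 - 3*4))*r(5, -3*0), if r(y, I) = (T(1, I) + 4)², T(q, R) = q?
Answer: -2100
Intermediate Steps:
r(y, I) = 25 (r(y, I) = (1 + 4)² = 5² = 25)
(14*(6 - 3*4))*r(5, -3*0) = (14*(6 - 3*4))*25 = (14*(6 - 12))*25 = (14*(-6))*25 = -84*25 = -2100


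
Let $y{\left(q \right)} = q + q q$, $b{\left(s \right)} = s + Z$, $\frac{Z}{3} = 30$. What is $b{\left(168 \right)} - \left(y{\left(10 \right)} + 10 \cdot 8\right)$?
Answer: $68$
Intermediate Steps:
$Z = 90$ ($Z = 3 \cdot 30 = 90$)
$b{\left(s \right)} = 90 + s$ ($b{\left(s \right)} = s + 90 = 90 + s$)
$y{\left(q \right)} = q + q^{2}$
$b{\left(168 \right)} - \left(y{\left(10 \right)} + 10 \cdot 8\right) = \left(90 + 168\right) - \left(10 \left(1 + 10\right) + 10 \cdot 8\right) = 258 - \left(10 \cdot 11 + 80\right) = 258 - \left(110 + 80\right) = 258 - 190 = 68$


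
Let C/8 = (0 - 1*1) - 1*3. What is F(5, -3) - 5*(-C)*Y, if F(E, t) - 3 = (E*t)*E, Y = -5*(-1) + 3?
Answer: -1352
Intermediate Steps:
Y = 8 (Y = 5 + 3 = 8)
C = -32 (C = 8*((0 - 1*1) - 1*3) = 8*((0 - 1) - 3) = 8*(-1 - 3) = 8*(-4) = -32)
F(E, t) = 3 + t*E**2 (F(E, t) = 3 + (E*t)*E = 3 + t*E**2)
F(5, -3) - 5*(-C)*Y = (3 - 3*5**2) - 5*(-1*(-32))*8 = (3 - 3*25) - 160*8 = (3 - 75) - 5*256 = -72 - 1280 = -1352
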